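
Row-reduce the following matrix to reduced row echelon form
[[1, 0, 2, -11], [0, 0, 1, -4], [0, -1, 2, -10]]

Swap R2 and R3.
  [ 1   0  2  -11 ]
  [ 0  -1  2  -10 ]
  [ 0   0  1   -4 ]
Multiply R2 by -1.
  [ 1  0   2  -11 ]
  [ 0  1  -2   10 ]
  [ 0  0   1   -4 ]
Add 2 times R3 to R2.
  [ 1  0  2  -11 ]
  [ 0  1  0    2 ]
  [ 0  0  1   -4 ]
Subtract 2 times R3 from R1.
  [ 1  0  0  -3 ]
  [ 0  1  0   2 ]
  [ 0  0  1  -4 ]

[[1, 0, 0, -3], [0, 1, 0, 2], [0, 0, 1, -4]]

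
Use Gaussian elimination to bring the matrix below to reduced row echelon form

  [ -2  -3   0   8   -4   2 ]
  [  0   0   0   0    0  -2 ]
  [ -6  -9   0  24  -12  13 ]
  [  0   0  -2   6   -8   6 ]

Multiply R1 by -1/2.
  [  1  3/2   0  -4    2  -1 ]
  [  0    0   0   0    0  -2 ]
  [ -6   -9   0  24  -12  13 ]
  [  0    0  -2   6   -8   6 ]
Add 6 times R1 to R3.
  [ 1  3/2   0  -4   2  -1 ]
  [ 0    0   0   0   0  -2 ]
  [ 0    0   0   0   0   7 ]
  [ 0    0  -2   6  -8   6 ]
Swap R2 and R4.
  [ 1  3/2   0  -4   2  -1 ]
  [ 0    0  -2   6  -8   6 ]
  [ 0    0   0   0   0   7 ]
  [ 0    0   0   0   0  -2 ]
Multiply R2 by -1/2.
  [ 1  3/2  0  -4  2  -1 ]
  [ 0    0  1  -3  4  -3 ]
  [ 0    0  0   0  0   7 ]
  [ 0    0  0   0  0  -2 ]
Multiply R3 by 1/7.
  [ 1  3/2  0  -4  2  -1 ]
  [ 0    0  1  -3  4  -3 ]
  [ 0    0  0   0  0   1 ]
  [ 0    0  0   0  0  -2 ]
Add 2 times R3 to R4.
  [ 1  3/2  0  -4  2  -1 ]
  [ 0    0  1  -3  4  -3 ]
  [ 0    0  0   0  0   1 ]
  [ 0    0  0   0  0   0 ]
Add 3 times R3 to R2.
  [ 1  3/2  0  -4  2  -1 ]
  [ 0    0  1  -3  4   0 ]
  [ 0    0  0   0  0   1 ]
  [ 0    0  0   0  0   0 ]
Add R3 to R1.
  [ 1  3/2  0  -4  2  0 ]
  [ 0    0  1  -3  4  0 ]
  [ 0    0  0   0  0  1 ]
  [ 0    0  0   0  0  0 ]

[[1, 3/2, 0, -4, 2, 0], [0, 0, 1, -3, 4, 0], [0, 0, 0, 0, 0, 1], [0, 0, 0, 0, 0, 0]]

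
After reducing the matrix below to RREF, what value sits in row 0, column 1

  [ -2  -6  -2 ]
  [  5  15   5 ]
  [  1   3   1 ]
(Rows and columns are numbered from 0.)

3

R1 := -1/2·R1
  [ 1   3  1 ]
  [ 5  15  5 ]
  [ 1   3  1 ]
R2 := R2 − 5·R1
  [ 1  3  1 ]
  [ 0  0  0 ]
  [ 1  3  1 ]
R3 := R3 − R1
  [ 1  3  1 ]
  [ 0  0  0 ]
  [ 0  0  0 ]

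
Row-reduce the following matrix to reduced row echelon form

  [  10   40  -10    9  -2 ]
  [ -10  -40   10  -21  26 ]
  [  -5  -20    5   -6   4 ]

[[1, 4, -1, 0, 8/5], [0, 0, 0, 1, -2], [0, 0, 0, 0, 0]]

ρ1 := 1/10·ρ1
  [   1    4  -1  9/10  -1/5 ]
  [ -10  -40  10   -21    26 ]
  [  -5  -20   5    -6     4 ]
ρ2 := ρ2 + 10·ρ1
  [  1    4  -1  9/10  -1/5 ]
  [  0    0   0   -12    24 ]
  [ -5  -20   5    -6     4 ]
ρ3 := ρ3 + 5·ρ1
  [ 1  4  -1  9/10  -1/5 ]
  [ 0  0   0   -12    24 ]
  [ 0  0   0  -3/2     3 ]
ρ2 := -1/12·ρ2
  [ 1  4  -1  9/10  -1/5 ]
  [ 0  0   0     1    -2 ]
  [ 0  0   0  -3/2     3 ]
ρ3 := ρ3 + 3/2·ρ2
  [ 1  4  -1  9/10  -1/5 ]
  [ 0  0   0     1    -2 ]
  [ 0  0   0     0     0 ]
ρ1 := ρ1 − 9/10·ρ2
  [ 1  4  -1  0  8/5 ]
  [ 0  0   0  1   -2 ]
  [ 0  0   0  0    0 ]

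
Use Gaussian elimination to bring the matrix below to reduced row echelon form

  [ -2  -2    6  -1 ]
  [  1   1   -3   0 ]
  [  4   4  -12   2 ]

[[1, 1, -3, 0], [0, 0, 0, 1], [0, 0, 0, 0]]

R1 := -1/2·R1
  [ 1  1   -3  1/2 ]
  [ 1  1   -3    0 ]
  [ 4  4  -12    2 ]
R2 := R2 − R1
  [ 1  1   -3   1/2 ]
  [ 0  0    0  -1/2 ]
  [ 4  4  -12     2 ]
R3 := R3 − 4·R1
  [ 1  1  -3   1/2 ]
  [ 0  0   0  -1/2 ]
  [ 0  0   0     0 ]
R2 := -2·R2
  [ 1  1  -3  1/2 ]
  [ 0  0   0    1 ]
  [ 0  0   0    0 ]
R1 := R1 − 1/2·R2
  [ 1  1  -3  0 ]
  [ 0  0   0  1 ]
  [ 0  0   0  0 ]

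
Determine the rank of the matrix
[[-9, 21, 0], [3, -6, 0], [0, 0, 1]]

rank = 3

R1 ← -1/9·R1
  [ 1  -7/3  0 ]
  [ 3    -6  0 ]
  [ 0     0  1 ]
R2 ← R2 − 3·R1
  [ 1  -7/3  0 ]
  [ 0     1  0 ]
  [ 0     0  1 ]
R1 ← R1 + 7/3·R2
  [ 1  0  0 ]
  [ 0  1  0 ]
  [ 0  0  1 ]
The reduced form has 3 nonzero rows.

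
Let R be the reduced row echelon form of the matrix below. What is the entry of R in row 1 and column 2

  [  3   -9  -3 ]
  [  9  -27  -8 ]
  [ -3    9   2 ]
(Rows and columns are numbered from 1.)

-3

R1 ← 1/3·R1
R2 ← R2 − 9·R1
R3 ← R3 + 3·R1
R3 ← R3 + R2
R1 ← R1 + R2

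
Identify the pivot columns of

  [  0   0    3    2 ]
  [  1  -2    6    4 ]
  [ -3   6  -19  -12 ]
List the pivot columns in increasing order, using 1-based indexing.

Swap ρ1 and ρ2.
Add 3 times ρ1 to ρ3.
Multiply ρ2 by 1/3.
Add ρ2 to ρ3.
Multiply ρ3 by 3/2.
Subtract 2/3 times ρ3 from ρ2.
Subtract 4 times ρ3 from ρ1.
Subtract 6 times ρ2 from ρ1.
Pivot columns are the columns containing a leading 1.

1, 3, 4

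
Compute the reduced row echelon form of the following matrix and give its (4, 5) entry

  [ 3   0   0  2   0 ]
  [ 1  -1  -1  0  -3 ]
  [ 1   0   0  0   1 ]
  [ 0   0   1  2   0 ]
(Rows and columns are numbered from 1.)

-3/2

ρ1 ← 1/3·ρ1
  [ 1   0   0  2/3   0 ]
  [ 1  -1  -1    0  -3 ]
  [ 1   0   0    0   1 ]
  [ 0   0   1    2   0 ]
ρ2 ← ρ2 − ρ1
  [ 1   0   0   2/3   0 ]
  [ 0  -1  -1  -2/3  -3 ]
  [ 1   0   0     0   1 ]
  [ 0   0   1     2   0 ]
ρ3 ← ρ3 − ρ1
  [ 1   0   0   2/3   0 ]
  [ 0  -1  -1  -2/3  -3 ]
  [ 0   0   0  -2/3   1 ]
  [ 0   0   1     2   0 ]
ρ2 ← -1·ρ2
  [ 1  0  0   2/3  0 ]
  [ 0  1  1   2/3  3 ]
  [ 0  0  0  -2/3  1 ]
  [ 0  0  1     2  0 ]
ρ3 <=> ρ4
  [ 1  0  0   2/3  0 ]
  [ 0  1  1   2/3  3 ]
  [ 0  0  1     2  0 ]
  [ 0  0  0  -2/3  1 ]
ρ4 ← -3/2·ρ4
  [ 1  0  0  2/3     0 ]
  [ 0  1  1  2/3     3 ]
  [ 0  0  1    2     0 ]
  [ 0  0  0    1  -3/2 ]
ρ3 ← ρ3 − 2·ρ4
  [ 1  0  0  2/3     0 ]
  [ 0  1  1  2/3     3 ]
  [ 0  0  1    0     3 ]
  [ 0  0  0    1  -3/2 ]
ρ2 ← ρ2 − 2/3·ρ4
  [ 1  0  0  2/3     0 ]
  [ 0  1  1    0     4 ]
  [ 0  0  1    0     3 ]
  [ 0  0  0    1  -3/2 ]
ρ1 ← ρ1 − 2/3·ρ4
  [ 1  0  0  0     1 ]
  [ 0  1  1  0     4 ]
  [ 0  0  1  0     3 ]
  [ 0  0  0  1  -3/2 ]
ρ2 ← ρ2 − ρ3
  [ 1  0  0  0     1 ]
  [ 0  1  0  0     1 ]
  [ 0  0  1  0     3 ]
  [ 0  0  0  1  -3/2 ]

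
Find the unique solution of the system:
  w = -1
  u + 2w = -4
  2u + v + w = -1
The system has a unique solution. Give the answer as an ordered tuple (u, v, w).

(-2, 4, -1)

Form the augmented matrix and row-reduce:
  [ 0  0  1  |  -1 ]
  [ 1  0  2  |  -4 ]
  [ 2  1  1  |  -1 ]
ρ1 <-> ρ2
  [ 1  0  2  |  -4 ]
  [ 0  0  1  |  -1 ]
  [ 2  1  1  |  -1 ]
ρ3 → ρ3 − 2·ρ1
  [ 1  0   2  |  -4 ]
  [ 0  0   1  |  -1 ]
  [ 0  1  -3  |   7 ]
ρ2 <-> ρ3
  [ 1  0   2  |  -4 ]
  [ 0  1  -3  |   7 ]
  [ 0  0   1  |  -1 ]
ρ2 → ρ2 + 3·ρ3
  [ 1  0  2  |  -4 ]
  [ 0  1  0  |   4 ]
  [ 0  0  1  |  -1 ]
ρ1 → ρ1 − 2·ρ3
  [ 1  0  0  |  -2 ]
  [ 0  1  0  |   4 ]
  [ 0  0  1  |  -1 ]
Reading off the last column: u = -2, v = 4, w = -1.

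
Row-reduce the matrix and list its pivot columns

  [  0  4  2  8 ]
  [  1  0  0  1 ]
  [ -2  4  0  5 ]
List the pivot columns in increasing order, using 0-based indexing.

0, 1, 2

R1 <=> R2
  [  1  0  0  1 ]
  [  0  4  2  8 ]
  [ -2  4  0  5 ]
R3 ← R3 + 2·R1
  [ 1  0  0  1 ]
  [ 0  4  2  8 ]
  [ 0  4  0  7 ]
R2 ← 1/4·R2
  [ 1  0    0  1 ]
  [ 0  1  1/2  2 ]
  [ 0  4    0  7 ]
R3 ← R3 − 4·R2
  [ 1  0    0   1 ]
  [ 0  1  1/2   2 ]
  [ 0  0   -2  -1 ]
R3 ← -1/2·R3
  [ 1  0    0    1 ]
  [ 0  1  1/2    2 ]
  [ 0  0    1  1/2 ]
R2 ← R2 − 1/2·R3
  [ 1  0  0    1 ]
  [ 0  1  0  7/4 ]
  [ 0  0  1  1/2 ]
Pivot columns are the columns containing a leading 1.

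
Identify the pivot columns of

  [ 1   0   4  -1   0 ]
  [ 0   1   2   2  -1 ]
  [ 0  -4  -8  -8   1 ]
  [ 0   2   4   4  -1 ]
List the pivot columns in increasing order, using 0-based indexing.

0, 1, 4

ρ3 ← ρ3 + 4·ρ2
ρ4 ← ρ4 − 2·ρ2
ρ3 ← -1/3·ρ3
ρ4 ← ρ4 − ρ3
ρ2 ← ρ2 + ρ3
Pivot columns are the columns containing a leading 1.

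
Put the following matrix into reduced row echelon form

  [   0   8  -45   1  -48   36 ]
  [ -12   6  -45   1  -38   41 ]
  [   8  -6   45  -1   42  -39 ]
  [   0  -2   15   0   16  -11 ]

ρ1 ↔ ρ2
  [ -12   6  -45   1  -38   41 ]
  [   0   8  -45   1  -48   36 ]
  [   8  -6   45  -1   42  -39 ]
  [   0  -2   15   0   16  -11 ]
ρ1 ← -1/12·ρ1
  [ 1  -1/2  15/4  -1/12  19/6  -41/12 ]
  [ 0     8   -45      1   -48      36 ]
  [ 8    -6    45     -1    42     -39 ]
  [ 0    -2    15      0    16     -11 ]
ρ3 ← ρ3 − 8·ρ1
  [ 1  -1/2  15/4  -1/12  19/6  -41/12 ]
  [ 0     8   -45      1   -48      36 ]
  [ 0    -2    15   -1/3  50/3   -35/3 ]
  [ 0    -2    15      0    16     -11 ]
ρ2 ← 1/8·ρ2
  [ 1  -1/2   15/4  -1/12  19/6  -41/12 ]
  [ 0     1  -45/8    1/8    -6     9/2 ]
  [ 0    -2     15   -1/3  50/3   -35/3 ]
  [ 0    -2     15      0    16     -11 ]
ρ3 ← ρ3 + 2·ρ2
  [ 1  -1/2   15/4  -1/12  19/6  -41/12 ]
  [ 0     1  -45/8    1/8    -6     9/2 ]
  [ 0     0   15/4  -1/12  14/3    -8/3 ]
  [ 0    -2     15      0    16     -11 ]
ρ4 ← ρ4 + 2·ρ2
  [ 1  -1/2   15/4  -1/12  19/6  -41/12 ]
  [ 0     1  -45/8    1/8    -6     9/2 ]
  [ 0     0   15/4  -1/12  14/3    -8/3 ]
  [ 0     0   15/4    1/4     4      -2 ]
ρ3 ← 4/15·ρ3
  [ 1  -1/2   15/4  -1/12   19/6  -41/12 ]
  [ 0     1  -45/8    1/8     -6     9/2 ]
  [ 0     0      1  -1/45  56/45  -32/45 ]
  [ 0     0   15/4    1/4      4      -2 ]
ρ4 ← ρ4 − 15/4·ρ3
  [ 1  -1/2   15/4  -1/12   19/6  -41/12 ]
  [ 0     1  -45/8    1/8     -6     9/2 ]
  [ 0     0      1  -1/45  56/45  -32/45 ]
  [ 0     0      0    1/3   -2/3     2/3 ]
ρ4 ← 3·ρ4
  [ 1  -1/2   15/4  -1/12   19/6  -41/12 ]
  [ 0     1  -45/8    1/8     -6     9/2 ]
  [ 0     0      1  -1/45  56/45  -32/45 ]
  [ 0     0      0      1     -2       2 ]
ρ3 ← ρ3 + 1/45·ρ4
  [ 1  -1/2   15/4  -1/12  19/6  -41/12 ]
  [ 0     1  -45/8    1/8    -6     9/2 ]
  [ 0     0      1      0   6/5    -2/3 ]
  [ 0     0      0      1    -2       2 ]
ρ2 ← ρ2 − 1/8·ρ4
  [ 1  -1/2   15/4  -1/12   19/6  -41/12 ]
  [ 0     1  -45/8      0  -23/4    17/4 ]
  [ 0     0      1      0    6/5    -2/3 ]
  [ 0     0      0      1     -2       2 ]
ρ1 ← ρ1 + 1/12·ρ4
  [ 1  -1/2   15/4  0      3  -13/4 ]
  [ 0     1  -45/8  0  -23/4   17/4 ]
  [ 0     0      1  0    6/5   -2/3 ]
  [ 0     0      0  1     -2      2 ]
ρ2 ← ρ2 + 45/8·ρ3
  [ 1  -1/2  15/4  0    3  -13/4 ]
  [ 0     1     0  0    1    1/2 ]
  [ 0     0     1  0  6/5   -2/3 ]
  [ 0     0     0  1   -2      2 ]
ρ1 ← ρ1 − 15/4·ρ3
  [ 1  -1/2  0  0  -3/2  -3/4 ]
  [ 0     1  0  0     1   1/2 ]
  [ 0     0  1  0   6/5  -2/3 ]
  [ 0     0  0  1    -2     2 ]
ρ1 ← ρ1 + 1/2·ρ2
  [ 1  0  0  0   -1  -1/2 ]
  [ 0  1  0  0    1   1/2 ]
  [ 0  0  1  0  6/5  -2/3 ]
  [ 0  0  0  1   -2     2 ]

[[1, 0, 0, 0, -1, -1/2], [0, 1, 0, 0, 1, 1/2], [0, 0, 1, 0, 6/5, -2/3], [0, 0, 0, 1, -2, 2]]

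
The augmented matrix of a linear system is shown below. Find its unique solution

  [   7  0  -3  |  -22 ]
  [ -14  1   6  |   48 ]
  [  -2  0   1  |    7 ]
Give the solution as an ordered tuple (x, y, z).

Multiply R1 by 1/7.
Add 14 times R1 to R2.
Add 2 times R1 to R3.
Multiply R3 by 7.
Add 3/7 times R3 to R1.
Reading off the last column: x = -1, y = 4, z = 5.

(-1, 4, 5)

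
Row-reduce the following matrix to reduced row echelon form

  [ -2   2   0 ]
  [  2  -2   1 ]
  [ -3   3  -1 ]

r1 := -1/2·r1
  [  1  -1   0 ]
  [  2  -2   1 ]
  [ -3   3  -1 ]
r2 := r2 − 2·r1
  [  1  -1   0 ]
  [  0   0   1 ]
  [ -3   3  -1 ]
r3 := r3 + 3·r1
  [ 1  -1   0 ]
  [ 0   0   1 ]
  [ 0   0  -1 ]
r3 := r3 + r2
  [ 1  -1  0 ]
  [ 0   0  1 ]
  [ 0   0  0 ]

[[1, -1, 0], [0, 0, 1], [0, 0, 0]]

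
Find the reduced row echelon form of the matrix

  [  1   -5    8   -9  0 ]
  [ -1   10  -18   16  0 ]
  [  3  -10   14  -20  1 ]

[[1, 0, -2, -2, 0], [0, 1, -2, 7/5, 0], [0, 0, 0, 0, 1]]

Add r1 to r2.
Subtract 3 times r1 from r3.
Multiply r2 by 1/5.
Subtract 5 times r2 from r3.
Add 5 times r2 to r1.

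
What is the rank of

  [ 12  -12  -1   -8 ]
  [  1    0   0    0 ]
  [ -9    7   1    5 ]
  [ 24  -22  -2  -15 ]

Multiply R1 by 1/12.
  [  1   -1  -1/12  -2/3 ]
  [  1    0      0     0 ]
  [ -9    7      1     5 ]
  [ 24  -22     -2   -15 ]
Subtract R1 from R2.
  [  1   -1  -1/12  -2/3 ]
  [  0    1   1/12   2/3 ]
  [ -9    7      1     5 ]
  [ 24  -22     -2   -15 ]
Add 9 times R1 to R3.
  [  1   -1  -1/12  -2/3 ]
  [  0    1   1/12   2/3 ]
  [  0   -2    1/4    -1 ]
  [ 24  -22     -2   -15 ]
Subtract 24 times R1 from R4.
  [ 1  -1  -1/12  -2/3 ]
  [ 0   1   1/12   2/3 ]
  [ 0  -2    1/4    -1 ]
  [ 0   2      0     1 ]
Add 2 times R2 to R3.
  [ 1  -1  -1/12  -2/3 ]
  [ 0   1   1/12   2/3 ]
  [ 0   0   5/12   1/3 ]
  [ 0   2      0     1 ]
Subtract 2 times R2 from R4.
  [ 1  -1  -1/12  -2/3 ]
  [ 0   1   1/12   2/3 ]
  [ 0   0   5/12   1/3 ]
  [ 0   0   -1/6  -1/3 ]
Multiply R3 by 12/5.
  [ 1  -1  -1/12  -2/3 ]
  [ 0   1   1/12   2/3 ]
  [ 0   0      1   4/5 ]
  [ 0   0   -1/6  -1/3 ]
Add 1/6 times R3 to R4.
  [ 1  -1  -1/12  -2/3 ]
  [ 0   1   1/12   2/3 ]
  [ 0   0      1   4/5 ]
  [ 0   0      0  -1/5 ]
Multiply R4 by -5.
  [ 1  -1  -1/12  -2/3 ]
  [ 0   1   1/12   2/3 ]
  [ 0   0      1   4/5 ]
  [ 0   0      0     1 ]
Subtract 4/5 times R4 from R3.
  [ 1  -1  -1/12  -2/3 ]
  [ 0   1   1/12   2/3 ]
  [ 0   0      1     0 ]
  [ 0   0      0     1 ]
Subtract 2/3 times R4 from R2.
  [ 1  -1  -1/12  -2/3 ]
  [ 0   1   1/12     0 ]
  [ 0   0      1     0 ]
  [ 0   0      0     1 ]
Add 2/3 times R4 to R1.
  [ 1  -1  -1/12  0 ]
  [ 0   1   1/12  0 ]
  [ 0   0      1  0 ]
  [ 0   0      0  1 ]
Subtract 1/12 times R3 from R2.
  [ 1  -1  -1/12  0 ]
  [ 0   1      0  0 ]
  [ 0   0      1  0 ]
  [ 0   0      0  1 ]
Add 1/12 times R3 to R1.
  [ 1  -1  0  0 ]
  [ 0   1  0  0 ]
  [ 0   0  1  0 ]
  [ 0   0  0  1 ]
Add R2 to R1.
  [ 1  0  0  0 ]
  [ 0  1  0  0 ]
  [ 0  0  1  0 ]
  [ 0  0  0  1 ]
The reduced form has 4 nonzero rows.

rank = 4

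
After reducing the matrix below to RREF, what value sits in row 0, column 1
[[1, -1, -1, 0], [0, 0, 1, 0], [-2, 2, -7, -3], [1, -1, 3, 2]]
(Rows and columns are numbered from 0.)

Add 2 times r1 to r3.
  [ 1  -1  -1   0 ]
  [ 0   0   1   0 ]
  [ 0   0  -9  -3 ]
  [ 1  -1   3   2 ]
Subtract r1 from r4.
  [ 1  -1  -1   0 ]
  [ 0   0   1   0 ]
  [ 0   0  -9  -3 ]
  [ 0   0   4   2 ]
Add 9 times r2 to r3.
  [ 1  -1  -1   0 ]
  [ 0   0   1   0 ]
  [ 0   0   0  -3 ]
  [ 0   0   4   2 ]
Subtract 4 times r2 from r4.
  [ 1  -1  -1   0 ]
  [ 0   0   1   0 ]
  [ 0   0   0  -3 ]
  [ 0   0   0   2 ]
Multiply r3 by -1/3.
  [ 1  -1  -1  0 ]
  [ 0   0   1  0 ]
  [ 0   0   0  1 ]
  [ 0   0   0  2 ]
Subtract 2 times r3 from r4.
  [ 1  -1  -1  0 ]
  [ 0   0   1  0 ]
  [ 0   0   0  1 ]
  [ 0   0   0  0 ]
Add r2 to r1.
  [ 1  -1  0  0 ]
  [ 0   0  1  0 ]
  [ 0   0  0  1 ]
  [ 0   0  0  0 ]

-1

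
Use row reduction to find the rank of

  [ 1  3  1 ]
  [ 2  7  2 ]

rank = 2

r2 := r2 − 2·r1
  [ 1  3  1 ]
  [ 0  1  0 ]
r1 := r1 − 3·r2
  [ 1  0  1 ]
  [ 0  1  0 ]
The reduced form has 2 nonzero rows.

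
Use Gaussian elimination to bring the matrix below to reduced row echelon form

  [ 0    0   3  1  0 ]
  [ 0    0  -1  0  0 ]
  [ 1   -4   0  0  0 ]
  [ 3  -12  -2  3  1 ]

R1 <=> R3
  [ 1   -4   0  0  0 ]
  [ 0    0  -1  0  0 ]
  [ 0    0   3  1  0 ]
  [ 3  -12  -2  3  1 ]
R4 → R4 − 3·R1
  [ 1  -4   0  0  0 ]
  [ 0   0  -1  0  0 ]
  [ 0   0   3  1  0 ]
  [ 0   0  -2  3  1 ]
R2 → -1·R2
  [ 1  -4   0  0  0 ]
  [ 0   0   1  0  0 ]
  [ 0   0   3  1  0 ]
  [ 0   0  -2  3  1 ]
R3 → R3 − 3·R2
  [ 1  -4   0  0  0 ]
  [ 0   0   1  0  0 ]
  [ 0   0   0  1  0 ]
  [ 0   0  -2  3  1 ]
R4 → R4 + 2·R2
  [ 1  -4  0  0  0 ]
  [ 0   0  1  0  0 ]
  [ 0   0  0  1  0 ]
  [ 0   0  0  3  1 ]
R4 → R4 − 3·R3
  [ 1  -4  0  0  0 ]
  [ 0   0  1  0  0 ]
  [ 0   0  0  1  0 ]
  [ 0   0  0  0  1 ]

[[1, -4, 0, 0, 0], [0, 0, 1, 0, 0], [0, 0, 0, 1, 0], [0, 0, 0, 0, 1]]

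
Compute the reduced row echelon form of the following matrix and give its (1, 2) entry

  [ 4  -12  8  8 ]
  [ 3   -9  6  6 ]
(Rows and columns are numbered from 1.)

r1 := 1/4·r1
  [ 1  -3  2  2 ]
  [ 3  -9  6  6 ]
r2 := r2 − 3·r1
  [ 1  -3  2  2 ]
  [ 0   0  0  0 ]

-3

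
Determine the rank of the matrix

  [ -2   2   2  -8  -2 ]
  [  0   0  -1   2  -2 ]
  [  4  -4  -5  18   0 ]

R1 → -1/2·R1
  [ 1  -1  -1   4   1 ]
  [ 0   0  -1   2  -2 ]
  [ 4  -4  -5  18   0 ]
R3 → R3 − 4·R1
  [ 1  -1  -1  4   1 ]
  [ 0   0  -1  2  -2 ]
  [ 0   0  -1  2  -4 ]
R2 → -1·R2
  [ 1  -1  -1   4   1 ]
  [ 0   0   1  -2   2 ]
  [ 0   0  -1   2  -4 ]
R3 → R3 + R2
  [ 1  -1  -1   4   1 ]
  [ 0   0   1  -2   2 ]
  [ 0   0   0   0  -2 ]
R3 → -1/2·R3
  [ 1  -1  -1   4  1 ]
  [ 0   0   1  -2  2 ]
  [ 0   0   0   0  1 ]
R2 → R2 − 2·R3
  [ 1  -1  -1   4  1 ]
  [ 0   0   1  -2  0 ]
  [ 0   0   0   0  1 ]
R1 → R1 − R3
  [ 1  -1  -1   4  0 ]
  [ 0   0   1  -2  0 ]
  [ 0   0   0   0  1 ]
R1 → R1 + R2
  [ 1  -1  0   2  0 ]
  [ 0   0  1  -2  0 ]
  [ 0   0  0   0  1 ]
The reduced form has 3 nonzero rows.

rank = 3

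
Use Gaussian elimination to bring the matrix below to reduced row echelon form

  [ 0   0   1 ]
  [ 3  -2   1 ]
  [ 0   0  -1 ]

ρ1 <=> ρ2
ρ1 → 1/3·ρ1
ρ3 → ρ3 + ρ2
ρ1 → ρ1 − 1/3·ρ2

[[1, -2/3, 0], [0, 0, 1], [0, 0, 0]]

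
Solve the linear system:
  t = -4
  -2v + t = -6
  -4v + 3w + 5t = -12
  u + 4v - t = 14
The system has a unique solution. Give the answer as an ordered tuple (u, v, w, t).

Form the augmented matrix and row-reduce:
  [ 0   0  0   1  |   -4 ]
  [ 0  -2  0   1  |   -6 ]
  [ 0  -4  3   5  |  -12 ]
  [ 1   4  0  -1  |   14 ]
Swap R1 and R4.
Multiply R2 by -1/2.
Add 4 times R2 to R3.
Multiply R3 by 1/3.
Subtract R4 from R3.
Add 1/2 times R4 to R2.
Add R4 to R1.
Subtract 4 times R2 from R1.
Reading off the last column: u = 6, v = 1, w = 4, t = -4.

(6, 1, 4, -4)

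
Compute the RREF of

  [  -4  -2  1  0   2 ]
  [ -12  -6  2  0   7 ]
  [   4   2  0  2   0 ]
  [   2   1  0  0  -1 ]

[[1, 1/2, 0, 0, 0], [0, 0, 1, 0, 0], [0, 0, 0, 1, 0], [0, 0, 0, 0, 1]]

Multiply R1 by -1/4.
  [   1  1/2  -1/4  0  -1/2 ]
  [ -12   -6     2  0     7 ]
  [   4    2     0  2     0 ]
  [   2    1     0  0    -1 ]
Add 12 times R1 to R2.
  [ 1  1/2  -1/4  0  -1/2 ]
  [ 0    0    -1  0     1 ]
  [ 4    2     0  2     0 ]
  [ 2    1     0  0    -1 ]
Subtract 4 times R1 from R3.
  [ 1  1/2  -1/4  0  -1/2 ]
  [ 0    0    -1  0     1 ]
  [ 0    0     1  2     2 ]
  [ 2    1     0  0    -1 ]
Subtract 2 times R1 from R4.
  [ 1  1/2  -1/4  0  -1/2 ]
  [ 0    0    -1  0     1 ]
  [ 0    0     1  2     2 ]
  [ 0    0   1/2  0     0 ]
Multiply R2 by -1.
  [ 1  1/2  -1/4  0  -1/2 ]
  [ 0    0     1  0    -1 ]
  [ 0    0     1  2     2 ]
  [ 0    0   1/2  0     0 ]
Subtract R2 from R3.
  [ 1  1/2  -1/4  0  -1/2 ]
  [ 0    0     1  0    -1 ]
  [ 0    0     0  2     3 ]
  [ 0    0   1/2  0     0 ]
Subtract 1/2 times R2 from R4.
  [ 1  1/2  -1/4  0  -1/2 ]
  [ 0    0     1  0    -1 ]
  [ 0    0     0  2     3 ]
  [ 0    0     0  0   1/2 ]
Multiply R3 by 1/2.
  [ 1  1/2  -1/4  0  -1/2 ]
  [ 0    0     1  0    -1 ]
  [ 0    0     0  1   3/2 ]
  [ 0    0     0  0   1/2 ]
Multiply R4 by 2.
  [ 1  1/2  -1/4  0  -1/2 ]
  [ 0    0     1  0    -1 ]
  [ 0    0     0  1   3/2 ]
  [ 0    0     0  0     1 ]
Subtract 3/2 times R4 from R3.
  [ 1  1/2  -1/4  0  -1/2 ]
  [ 0    0     1  0    -1 ]
  [ 0    0     0  1     0 ]
  [ 0    0     0  0     1 ]
Add R4 to R2.
  [ 1  1/2  -1/4  0  -1/2 ]
  [ 0    0     1  0     0 ]
  [ 0    0     0  1     0 ]
  [ 0    0     0  0     1 ]
Add 1/2 times R4 to R1.
  [ 1  1/2  -1/4  0  0 ]
  [ 0    0     1  0  0 ]
  [ 0    0     0  1  0 ]
  [ 0    0     0  0  1 ]
Add 1/4 times R2 to R1.
  [ 1  1/2  0  0  0 ]
  [ 0    0  1  0  0 ]
  [ 0    0  0  1  0 ]
  [ 0    0  0  0  1 ]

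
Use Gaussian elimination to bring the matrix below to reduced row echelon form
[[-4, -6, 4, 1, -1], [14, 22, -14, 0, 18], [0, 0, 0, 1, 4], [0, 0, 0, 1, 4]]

r1 := -1/4·r1
  [  1  3/2   -1  -1/4  1/4 ]
  [ 14   22  -14     0   18 ]
  [  0    0    0     1    4 ]
  [  0    0    0     1    4 ]
r2 := r2 − 14·r1
  [ 1  3/2  -1  -1/4   1/4 ]
  [ 0    1   0   7/2  29/2 ]
  [ 0    0   0     1     4 ]
  [ 0    0   0     1     4 ]
r4 := r4 − r3
  [ 1  3/2  -1  -1/4   1/4 ]
  [ 0    1   0   7/2  29/2 ]
  [ 0    0   0     1     4 ]
  [ 0    0   0     0     0 ]
r2 := r2 − 7/2·r3
  [ 1  3/2  -1  -1/4  1/4 ]
  [ 0    1   0     0  1/2 ]
  [ 0    0   0     1    4 ]
  [ 0    0   0     0    0 ]
r1 := r1 + 1/4·r3
  [ 1  3/2  -1  0  5/4 ]
  [ 0    1   0  0  1/2 ]
  [ 0    0   0  1    4 ]
  [ 0    0   0  0    0 ]
r1 := r1 − 3/2·r2
  [ 1  0  -1  0  1/2 ]
  [ 0  1   0  0  1/2 ]
  [ 0  0   0  1    4 ]
  [ 0  0   0  0    0 ]

[[1, 0, -1, 0, 1/2], [0, 1, 0, 0, 1/2], [0, 0, 0, 1, 4], [0, 0, 0, 0, 0]]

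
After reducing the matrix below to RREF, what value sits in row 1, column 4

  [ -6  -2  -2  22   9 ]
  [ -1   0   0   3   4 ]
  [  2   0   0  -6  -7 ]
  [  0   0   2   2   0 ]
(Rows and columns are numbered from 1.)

-3

R1 := -1/6·R1
  [  1  1/3  1/3  -11/3  -3/2 ]
  [ -1    0    0      3     4 ]
  [  2    0    0     -6    -7 ]
  [  0    0    2      2     0 ]
R2 := R2 + R1
  [ 1  1/3  1/3  -11/3  -3/2 ]
  [ 0  1/3  1/3   -2/3   5/2 ]
  [ 2    0    0     -6    -7 ]
  [ 0    0    2      2     0 ]
R3 := R3 − 2·R1
  [ 1   1/3   1/3  -11/3  -3/2 ]
  [ 0   1/3   1/3   -2/3   5/2 ]
  [ 0  -2/3  -2/3    4/3    -4 ]
  [ 0     0     2      2     0 ]
R2 := 3·R2
  [ 1   1/3   1/3  -11/3  -3/2 ]
  [ 0     1     1     -2  15/2 ]
  [ 0  -2/3  -2/3    4/3    -4 ]
  [ 0     0     2      2     0 ]
R3 := R3 + 2/3·R2
  [ 1  1/3  1/3  -11/3  -3/2 ]
  [ 0    1    1     -2  15/2 ]
  [ 0    0    0      0     1 ]
  [ 0    0    2      2     0 ]
R3 <-> R4
  [ 1  1/3  1/3  -11/3  -3/2 ]
  [ 0    1    1     -2  15/2 ]
  [ 0    0    2      2     0 ]
  [ 0    0    0      0     1 ]
R3 := 1/2·R3
  [ 1  1/3  1/3  -11/3  -3/2 ]
  [ 0    1    1     -2  15/2 ]
  [ 0    0    1      1     0 ]
  [ 0    0    0      0     1 ]
R2 := R2 − 15/2·R4
  [ 1  1/3  1/3  -11/3  -3/2 ]
  [ 0    1    1     -2     0 ]
  [ 0    0    1      1     0 ]
  [ 0    0    0      0     1 ]
R1 := R1 + 3/2·R4
  [ 1  1/3  1/3  -11/3  0 ]
  [ 0    1    1     -2  0 ]
  [ 0    0    1      1  0 ]
  [ 0    0    0      0  1 ]
R2 := R2 − R3
  [ 1  1/3  1/3  -11/3  0 ]
  [ 0    1    0     -3  0 ]
  [ 0    0    1      1  0 ]
  [ 0    0    0      0  1 ]
R1 := R1 − 1/3·R3
  [ 1  1/3  0  -4  0 ]
  [ 0    1  0  -3  0 ]
  [ 0    0  1   1  0 ]
  [ 0    0  0   0  1 ]
R1 := R1 − 1/3·R2
  [ 1  0  0  -3  0 ]
  [ 0  1  0  -3  0 ]
  [ 0  0  1   1  0 ]
  [ 0  0  0   0  1 ]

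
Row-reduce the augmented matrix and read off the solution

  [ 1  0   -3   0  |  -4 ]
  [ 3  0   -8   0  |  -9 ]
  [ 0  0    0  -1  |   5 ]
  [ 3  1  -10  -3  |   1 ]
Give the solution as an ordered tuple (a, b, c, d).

(5, 1, 3, -5)

R2 := R2 − 3·R1
R4 := R4 − 3·R1
R2 ↔ R4
R3 ↔ R4
R4 := -1·R4
R2 := R2 + 3·R4
R2 := R2 + R3
R1 := R1 + 3·R3
Reading off the last column: a = 5, b = 1, c = 3, d = -5.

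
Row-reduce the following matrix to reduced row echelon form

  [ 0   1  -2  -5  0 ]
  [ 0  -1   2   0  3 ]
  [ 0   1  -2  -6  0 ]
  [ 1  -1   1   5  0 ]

R1 <-> R4
  [ 1  -1   1   5  0 ]
  [ 0  -1   2   0  3 ]
  [ 0   1  -2  -6  0 ]
  [ 0   1  -2  -5  0 ]
R2 ← -1·R2
  [ 1  -1   1   5   0 ]
  [ 0   1  -2   0  -3 ]
  [ 0   1  -2  -6   0 ]
  [ 0   1  -2  -5   0 ]
R3 ← R3 − R2
  [ 1  -1   1   5   0 ]
  [ 0   1  -2   0  -3 ]
  [ 0   0   0  -6   3 ]
  [ 0   1  -2  -5   0 ]
R4 ← R4 − R2
  [ 1  -1   1   5   0 ]
  [ 0   1  -2   0  -3 ]
  [ 0   0   0  -6   3 ]
  [ 0   0   0  -5   3 ]
R3 ← -1/6·R3
  [ 1  -1   1   5     0 ]
  [ 0   1  -2   0    -3 ]
  [ 0   0   0   1  -1/2 ]
  [ 0   0   0  -5     3 ]
R4 ← R4 + 5·R3
  [ 1  -1   1  5     0 ]
  [ 0   1  -2  0    -3 ]
  [ 0   0   0  1  -1/2 ]
  [ 0   0   0  0   1/2 ]
R4 ← 2·R4
  [ 1  -1   1  5     0 ]
  [ 0   1  -2  0    -3 ]
  [ 0   0   0  1  -1/2 ]
  [ 0   0   0  0     1 ]
R3 ← R3 + 1/2·R4
  [ 1  -1   1  5   0 ]
  [ 0   1  -2  0  -3 ]
  [ 0   0   0  1   0 ]
  [ 0   0   0  0   1 ]
R2 ← R2 + 3·R4
  [ 1  -1   1  5  0 ]
  [ 0   1  -2  0  0 ]
  [ 0   0   0  1  0 ]
  [ 0   0   0  0  1 ]
R1 ← R1 − 5·R3
  [ 1  -1   1  0  0 ]
  [ 0   1  -2  0  0 ]
  [ 0   0   0  1  0 ]
  [ 0   0   0  0  1 ]
R1 ← R1 + R2
  [ 1  0  -1  0  0 ]
  [ 0  1  -2  0  0 ]
  [ 0  0   0  1  0 ]
  [ 0  0   0  0  1 ]

[[1, 0, -1, 0, 0], [0, 1, -2, 0, 0], [0, 0, 0, 1, 0], [0, 0, 0, 0, 1]]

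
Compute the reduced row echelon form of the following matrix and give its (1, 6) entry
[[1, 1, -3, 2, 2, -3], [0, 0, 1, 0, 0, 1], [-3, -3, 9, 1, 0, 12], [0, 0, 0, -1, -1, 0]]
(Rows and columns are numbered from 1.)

R3 -> R3 + 3·R1
  [ 1  1  -3   2   2  -3 ]
  [ 0  0   1   0   0   1 ]
  [ 0  0   0   7   6   3 ]
  [ 0  0   0  -1  -1   0 ]
R3 -> 1/7·R3
  [ 1  1  -3   2    2   -3 ]
  [ 0  0   1   0    0    1 ]
  [ 0  0   0   1  6/7  3/7 ]
  [ 0  0   0  -1   -1    0 ]
R4 -> R4 + R3
  [ 1  1  -3  2     2   -3 ]
  [ 0  0   1  0     0    1 ]
  [ 0  0   0  1   6/7  3/7 ]
  [ 0  0   0  0  -1/7  3/7 ]
R4 -> -7·R4
  [ 1  1  -3  2    2   -3 ]
  [ 0  0   1  0    0    1 ]
  [ 0  0   0  1  6/7  3/7 ]
  [ 0  0   0  0    1   -3 ]
R3 -> R3 − 6/7·R4
  [ 1  1  -3  2  2  -3 ]
  [ 0  0   1  0  0   1 ]
  [ 0  0   0  1  0   3 ]
  [ 0  0   0  0  1  -3 ]
R1 -> R1 − 2·R4
  [ 1  1  -3  2  0   3 ]
  [ 0  0   1  0  0   1 ]
  [ 0  0   0  1  0   3 ]
  [ 0  0   0  0  1  -3 ]
R1 -> R1 − 2·R3
  [ 1  1  -3  0  0  -3 ]
  [ 0  0   1  0  0   1 ]
  [ 0  0   0  1  0   3 ]
  [ 0  0   0  0  1  -3 ]
R1 -> R1 + 3·R2
  [ 1  1  0  0  0   0 ]
  [ 0  0  1  0  0   1 ]
  [ 0  0  0  1  0   3 ]
  [ 0  0  0  0  1  -3 ]

0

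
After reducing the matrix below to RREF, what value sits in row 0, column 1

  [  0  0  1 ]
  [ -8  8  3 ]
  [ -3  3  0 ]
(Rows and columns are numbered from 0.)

Swap R1 and R2.
  [ -8  8  3 ]
  [  0  0  1 ]
  [ -3  3  0 ]
Multiply R1 by -1/8.
  [  1  -1  -3/8 ]
  [  0   0     1 ]
  [ -3   3     0 ]
Add 3 times R1 to R3.
  [ 1  -1  -3/8 ]
  [ 0   0     1 ]
  [ 0   0  -9/8 ]
Add 9/8 times R2 to R3.
  [ 1  -1  -3/8 ]
  [ 0   0     1 ]
  [ 0   0     0 ]
Add 3/8 times R2 to R1.
  [ 1  -1  0 ]
  [ 0   0  1 ]
  [ 0   0  0 ]

-1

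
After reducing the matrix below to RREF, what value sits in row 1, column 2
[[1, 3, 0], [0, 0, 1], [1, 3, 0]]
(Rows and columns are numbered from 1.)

r3 → r3 − r1
  [ 1  3  0 ]
  [ 0  0  1 ]
  [ 0  0  0 ]

3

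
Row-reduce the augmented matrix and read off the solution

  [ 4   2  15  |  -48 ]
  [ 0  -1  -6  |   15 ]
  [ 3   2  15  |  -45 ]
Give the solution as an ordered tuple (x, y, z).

R1 → 1/4·R1
  [ 1  1/2  15/4  |  -12 ]
  [ 0   -1    -6  |   15 ]
  [ 3    2    15  |  -45 ]
R3 → R3 − 3·R1
  [ 1  1/2  15/4  |  -12 ]
  [ 0   -1    -6  |   15 ]
  [ 0  1/2  15/4  |   -9 ]
R2 → -1·R2
  [ 1  1/2  15/4  |  -12 ]
  [ 0    1     6  |  -15 ]
  [ 0  1/2  15/4  |   -9 ]
R3 → R3 − 1/2·R2
  [ 1  1/2  15/4  |   -12 ]
  [ 0    1     6  |   -15 ]
  [ 0    0   3/4  |  -3/2 ]
R3 → 4/3·R3
  [ 1  1/2  15/4  |  -12 ]
  [ 0    1     6  |  -15 ]
  [ 0    0     1  |   -2 ]
R2 → R2 − 6·R3
  [ 1  1/2  15/4  |  -12 ]
  [ 0    1     0  |   -3 ]
  [ 0    0     1  |   -2 ]
R1 → R1 − 15/4·R3
  [ 1  1/2  0  |  -9/2 ]
  [ 0    1  0  |    -3 ]
  [ 0    0  1  |    -2 ]
R1 → R1 − 1/2·R2
  [ 1  0  0  |  -3 ]
  [ 0  1  0  |  -3 ]
  [ 0  0  1  |  -2 ]
Reading off the last column: x = -3, y = -3, z = -2.

(-3, -3, -2)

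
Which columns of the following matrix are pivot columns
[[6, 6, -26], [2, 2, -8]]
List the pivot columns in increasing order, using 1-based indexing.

1, 3

R1 -> 1/6·R1
  [ 1  1  -13/3 ]
  [ 2  2     -8 ]
R2 -> R2 − 2·R1
  [ 1  1  -13/3 ]
  [ 0  0    2/3 ]
R2 -> 3/2·R2
  [ 1  1  -13/3 ]
  [ 0  0      1 ]
R1 -> R1 + 13/3·R2
  [ 1  1  0 ]
  [ 0  0  1 ]
Pivot columns are the columns containing a leading 1.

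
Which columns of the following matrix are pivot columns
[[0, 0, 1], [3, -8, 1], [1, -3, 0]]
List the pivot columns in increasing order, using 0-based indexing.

0, 1, 2

R1 <=> R2
  [ 3  -8  1 ]
  [ 0   0  1 ]
  [ 1  -3  0 ]
R1 -> 1/3·R1
  [ 1  -8/3  1/3 ]
  [ 0     0    1 ]
  [ 1    -3    0 ]
R3 -> R3 − R1
  [ 1  -8/3   1/3 ]
  [ 0     0     1 ]
  [ 0  -1/3  -1/3 ]
R2 <=> R3
  [ 1  -8/3   1/3 ]
  [ 0  -1/3  -1/3 ]
  [ 0     0     1 ]
R2 -> -3·R2
  [ 1  -8/3  1/3 ]
  [ 0     1    1 ]
  [ 0     0    1 ]
R2 -> R2 − R3
  [ 1  -8/3  1/3 ]
  [ 0     1    0 ]
  [ 0     0    1 ]
R1 -> R1 − 1/3·R3
  [ 1  -8/3  0 ]
  [ 0     1  0 ]
  [ 0     0  1 ]
R1 -> R1 + 8/3·R2
  [ 1  0  0 ]
  [ 0  1  0 ]
  [ 0  0  1 ]
Pivot columns are the columns containing a leading 1.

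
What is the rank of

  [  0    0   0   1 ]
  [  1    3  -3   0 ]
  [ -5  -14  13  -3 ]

rank = 3

ρ1 <-> ρ2
  [  1    3  -3   0 ]
  [  0    0   0   1 ]
  [ -5  -14  13  -3 ]
ρ3 → ρ3 + 5·ρ1
  [ 1  3  -3   0 ]
  [ 0  0   0   1 ]
  [ 0  1  -2  -3 ]
ρ2 <-> ρ3
  [ 1  3  -3   0 ]
  [ 0  1  -2  -3 ]
  [ 0  0   0   1 ]
ρ2 → ρ2 + 3·ρ3
  [ 1  3  -3  0 ]
  [ 0  1  -2  0 ]
  [ 0  0   0  1 ]
ρ1 → ρ1 − 3·ρ2
  [ 1  0   3  0 ]
  [ 0  1  -2  0 ]
  [ 0  0   0  1 ]
The reduced form has 3 nonzero rows.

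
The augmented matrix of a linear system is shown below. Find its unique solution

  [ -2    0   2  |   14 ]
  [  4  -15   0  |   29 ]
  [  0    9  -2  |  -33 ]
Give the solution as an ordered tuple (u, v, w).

(-4, -3, 3)

r1 → -1/2·r1
  [ 1    0  -1  |   -7 ]
  [ 4  -15   0  |   29 ]
  [ 0    9  -2  |  -33 ]
r2 → r2 − 4·r1
  [ 1    0  -1  |   -7 ]
  [ 0  -15   4  |   57 ]
  [ 0    9  -2  |  -33 ]
r2 → -1/15·r2
  [ 1  0     -1  |     -7 ]
  [ 0  1  -4/15  |  -19/5 ]
  [ 0  9     -2  |    -33 ]
r3 → r3 − 9·r2
  [ 1  0     -1  |     -7 ]
  [ 0  1  -4/15  |  -19/5 ]
  [ 0  0    2/5  |    6/5 ]
r3 → 5/2·r3
  [ 1  0     -1  |     -7 ]
  [ 0  1  -4/15  |  -19/5 ]
  [ 0  0      1  |      3 ]
r2 → r2 + 4/15·r3
  [ 1  0  -1  |  -7 ]
  [ 0  1   0  |  -3 ]
  [ 0  0   1  |   3 ]
r1 → r1 + r3
  [ 1  0  0  |  -4 ]
  [ 0  1  0  |  -3 ]
  [ 0  0  1  |   3 ]
Reading off the last column: u = -4, v = -3, w = 3.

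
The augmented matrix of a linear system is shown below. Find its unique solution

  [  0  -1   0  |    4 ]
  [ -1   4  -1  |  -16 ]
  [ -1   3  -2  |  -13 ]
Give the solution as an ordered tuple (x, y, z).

(-1, -4, 1)

R1 <=> R2
  [ -1   4  -1  |  -16 ]
  [  0  -1   0  |    4 ]
  [ -1   3  -2  |  -13 ]
R1 -> -1·R1
  [  1  -4   1  |   16 ]
  [  0  -1   0  |    4 ]
  [ -1   3  -2  |  -13 ]
R3 -> R3 + R1
  [ 1  -4   1  |  16 ]
  [ 0  -1   0  |   4 ]
  [ 0  -1  -1  |   3 ]
R2 -> -1·R2
  [ 1  -4   1  |  16 ]
  [ 0   1   0  |  -4 ]
  [ 0  -1  -1  |   3 ]
R3 -> R3 + R2
  [ 1  -4   1  |  16 ]
  [ 0   1   0  |  -4 ]
  [ 0   0  -1  |  -1 ]
R3 -> -1·R3
  [ 1  -4  1  |  16 ]
  [ 0   1  0  |  -4 ]
  [ 0   0  1  |   1 ]
R1 -> R1 − R3
  [ 1  -4  0  |  15 ]
  [ 0   1  0  |  -4 ]
  [ 0   0  1  |   1 ]
R1 -> R1 + 4·R2
  [ 1  0  0  |  -1 ]
  [ 0  1  0  |  -4 ]
  [ 0  0  1  |   1 ]
Reading off the last column: x = -1, y = -4, z = 1.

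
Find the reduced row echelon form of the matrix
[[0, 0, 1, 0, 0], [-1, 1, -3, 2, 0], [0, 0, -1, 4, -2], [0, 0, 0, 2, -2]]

[[1, -1, 0, 0, 0], [0, 0, 1, 0, 0], [0, 0, 0, 1, 0], [0, 0, 0, 0, 1]]

Swap r1 and r2.
  [ -1  1  -3  2   0 ]
  [  0  0   1  0   0 ]
  [  0  0  -1  4  -2 ]
  [  0  0   0  2  -2 ]
Multiply r1 by -1.
  [ 1  -1   3  -2   0 ]
  [ 0   0   1   0   0 ]
  [ 0   0  -1   4  -2 ]
  [ 0   0   0   2  -2 ]
Add r2 to r3.
  [ 1  -1  3  -2   0 ]
  [ 0   0  1   0   0 ]
  [ 0   0  0   4  -2 ]
  [ 0   0  0   2  -2 ]
Multiply r3 by 1/4.
  [ 1  -1  3  -2     0 ]
  [ 0   0  1   0     0 ]
  [ 0   0  0   1  -1/2 ]
  [ 0   0  0   2    -2 ]
Subtract 2 times r3 from r4.
  [ 1  -1  3  -2     0 ]
  [ 0   0  1   0     0 ]
  [ 0   0  0   1  -1/2 ]
  [ 0   0  0   0    -1 ]
Multiply r4 by -1.
  [ 1  -1  3  -2     0 ]
  [ 0   0  1   0     0 ]
  [ 0   0  0   1  -1/2 ]
  [ 0   0  0   0     1 ]
Add 1/2 times r4 to r3.
  [ 1  -1  3  -2  0 ]
  [ 0   0  1   0  0 ]
  [ 0   0  0   1  0 ]
  [ 0   0  0   0  1 ]
Add 2 times r3 to r1.
  [ 1  -1  3  0  0 ]
  [ 0   0  1  0  0 ]
  [ 0   0  0  1  0 ]
  [ 0   0  0  0  1 ]
Subtract 3 times r2 from r1.
  [ 1  -1  0  0  0 ]
  [ 0   0  1  0  0 ]
  [ 0   0  0  1  0 ]
  [ 0   0  0  0  1 ]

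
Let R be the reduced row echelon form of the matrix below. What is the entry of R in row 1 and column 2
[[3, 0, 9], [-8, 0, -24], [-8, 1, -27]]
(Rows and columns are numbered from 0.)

-3

Multiply R1 by 1/3.
  [  1  0    3 ]
  [ -8  0  -24 ]
  [ -8  1  -27 ]
Add 8 times R1 to R2.
  [  1  0    3 ]
  [  0  0    0 ]
  [ -8  1  -27 ]
Add 8 times R1 to R3.
  [ 1  0   3 ]
  [ 0  0   0 ]
  [ 0  1  -3 ]
Swap R2 and R3.
  [ 1  0   3 ]
  [ 0  1  -3 ]
  [ 0  0   0 ]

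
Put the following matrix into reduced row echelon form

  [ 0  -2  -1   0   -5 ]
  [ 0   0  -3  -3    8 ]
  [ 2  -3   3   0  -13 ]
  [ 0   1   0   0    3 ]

[[1, 0, 0, 0, -1/2], [0, 1, 0, 0, 3], [0, 0, 1, 0, -1], [0, 0, 0, 1, -5/3]]

r1 <-> r3
  [ 2  -3   3   0  -13 ]
  [ 0   0  -3  -3    8 ]
  [ 0  -2  -1   0   -5 ]
  [ 0   1   0   0    3 ]
r1 -> 1/2·r1
  [ 1  -3/2  3/2   0  -13/2 ]
  [ 0     0   -3  -3      8 ]
  [ 0    -2   -1   0     -5 ]
  [ 0     1    0   0      3 ]
r2 <-> r3
  [ 1  -3/2  3/2   0  -13/2 ]
  [ 0    -2   -1   0     -5 ]
  [ 0     0   -3  -3      8 ]
  [ 0     1    0   0      3 ]
r2 -> -1/2·r2
  [ 1  -3/2  3/2   0  -13/2 ]
  [ 0     1  1/2   0    5/2 ]
  [ 0     0   -3  -3      8 ]
  [ 0     1    0   0      3 ]
r4 -> r4 − r2
  [ 1  -3/2   3/2   0  -13/2 ]
  [ 0     1   1/2   0    5/2 ]
  [ 0     0    -3  -3      8 ]
  [ 0     0  -1/2   0    1/2 ]
r3 -> -1/3·r3
  [ 1  -3/2   3/2  0  -13/2 ]
  [ 0     1   1/2  0    5/2 ]
  [ 0     0     1  1   -8/3 ]
  [ 0     0  -1/2  0    1/2 ]
r4 -> r4 + 1/2·r3
  [ 1  -3/2  3/2    0  -13/2 ]
  [ 0     1  1/2    0    5/2 ]
  [ 0     0    1    1   -8/3 ]
  [ 0     0    0  1/2   -5/6 ]
r4 -> 2·r4
  [ 1  -3/2  3/2  0  -13/2 ]
  [ 0     1  1/2  0    5/2 ]
  [ 0     0    1  1   -8/3 ]
  [ 0     0    0  1   -5/3 ]
r3 -> r3 − r4
  [ 1  -3/2  3/2  0  -13/2 ]
  [ 0     1  1/2  0    5/2 ]
  [ 0     0    1  0     -1 ]
  [ 0     0    0  1   -5/3 ]
r2 -> r2 − 1/2·r3
  [ 1  -3/2  3/2  0  -13/2 ]
  [ 0     1    0  0      3 ]
  [ 0     0    1  0     -1 ]
  [ 0     0    0  1   -5/3 ]
r1 -> r1 − 3/2·r3
  [ 1  -3/2  0  0    -5 ]
  [ 0     1  0  0     3 ]
  [ 0     0  1  0    -1 ]
  [ 0     0  0  1  -5/3 ]
r1 -> r1 + 3/2·r2
  [ 1  0  0  0  -1/2 ]
  [ 0  1  0  0     3 ]
  [ 0  0  1  0    -1 ]
  [ 0  0  0  1  -5/3 ]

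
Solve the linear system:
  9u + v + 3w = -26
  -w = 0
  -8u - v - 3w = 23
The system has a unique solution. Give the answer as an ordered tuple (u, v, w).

Form the augmented matrix and row-reduce:
  [  9   1   3  |  -26 ]
  [  0   0  -1  |    0 ]
  [ -8  -1  -3  |   23 ]
r1 ← 1/9·r1
  [  1  1/9  1/3  |  -26/9 ]
  [  0    0   -1  |      0 ]
  [ -8   -1   -3  |     23 ]
r3 ← r3 + 8·r1
  [ 1   1/9   1/3  |  -26/9 ]
  [ 0     0    -1  |      0 ]
  [ 0  -1/9  -1/3  |   -1/9 ]
r2 ↔ r3
  [ 1   1/9   1/3  |  -26/9 ]
  [ 0  -1/9  -1/3  |   -1/9 ]
  [ 0     0    -1  |      0 ]
r2 ← -9·r2
  [ 1  1/9  1/3  |  -26/9 ]
  [ 0    1    3  |      1 ]
  [ 0    0   -1  |      0 ]
r3 ← -1·r3
  [ 1  1/9  1/3  |  -26/9 ]
  [ 0    1    3  |      1 ]
  [ 0    0    1  |      0 ]
r2 ← r2 − 3·r3
  [ 1  1/9  1/3  |  -26/9 ]
  [ 0    1    0  |      1 ]
  [ 0    0    1  |      0 ]
r1 ← r1 − 1/3·r3
  [ 1  1/9  0  |  -26/9 ]
  [ 0    1  0  |      1 ]
  [ 0    0  1  |      0 ]
r1 ← r1 − 1/9·r2
  [ 1  0  0  |  -3 ]
  [ 0  1  0  |   1 ]
  [ 0  0  1  |   0 ]
Reading off the last column: u = -3, v = 1, w = 0.

(-3, 1, 0)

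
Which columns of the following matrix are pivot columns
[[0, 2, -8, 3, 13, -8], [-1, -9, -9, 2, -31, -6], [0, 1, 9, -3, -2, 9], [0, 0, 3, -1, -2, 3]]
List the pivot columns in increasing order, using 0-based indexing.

0, 1, 2, 3

Swap ρ1 and ρ2.
  [ -1  -9  -9   2  -31  -6 ]
  [  0   2  -8   3   13  -8 ]
  [  0   1   9  -3   -2   9 ]
  [  0   0   3  -1   -2   3 ]
Multiply ρ1 by -1.
  [ 1  9   9  -2  31   6 ]
  [ 0  2  -8   3  13  -8 ]
  [ 0  1   9  -3  -2   9 ]
  [ 0  0   3  -1  -2   3 ]
Multiply ρ2 by 1/2.
  [ 1  9   9   -2    31   6 ]
  [ 0  1  -4  3/2  13/2  -4 ]
  [ 0  1   9   -3    -2   9 ]
  [ 0  0   3   -1    -2   3 ]
Subtract ρ2 from ρ3.
  [ 1  9   9    -2     31   6 ]
  [ 0  1  -4   3/2   13/2  -4 ]
  [ 0  0  13  -9/2  -17/2  13 ]
  [ 0  0   3    -1     -2   3 ]
Multiply ρ3 by 1/13.
  [ 1  9   9     -2      31   6 ]
  [ 0  1  -4    3/2    13/2  -4 ]
  [ 0  0   1  -9/26  -17/26   1 ]
  [ 0  0   3     -1      -2   3 ]
Subtract 3 times ρ3 from ρ4.
  [ 1  9   9     -2      31   6 ]
  [ 0  1  -4    3/2    13/2  -4 ]
  [ 0  0   1  -9/26  -17/26   1 ]
  [ 0  0   0   1/26   -1/26   0 ]
Multiply ρ4 by 26.
  [ 1  9   9     -2      31   6 ]
  [ 0  1  -4    3/2    13/2  -4 ]
  [ 0  0   1  -9/26  -17/26   1 ]
  [ 0  0   0      1      -1   0 ]
Add 9/26 times ρ4 to ρ3.
  [ 1  9   9   -2    31   6 ]
  [ 0  1  -4  3/2  13/2  -4 ]
  [ 0  0   1    0    -1   1 ]
  [ 0  0   0    1    -1   0 ]
Subtract 3/2 times ρ4 from ρ2.
  [ 1  9   9  -2  31   6 ]
  [ 0  1  -4   0   8  -4 ]
  [ 0  0   1   0  -1   1 ]
  [ 0  0   0   1  -1   0 ]
Add 2 times ρ4 to ρ1.
  [ 1  9   9  0  29   6 ]
  [ 0  1  -4  0   8  -4 ]
  [ 0  0   1  0  -1   1 ]
  [ 0  0   0  1  -1   0 ]
Add 4 times ρ3 to ρ2.
  [ 1  9  9  0  29  6 ]
  [ 0  1  0  0   4  0 ]
  [ 0  0  1  0  -1  1 ]
  [ 0  0  0  1  -1  0 ]
Subtract 9 times ρ3 from ρ1.
  [ 1  9  0  0  38  -3 ]
  [ 0  1  0  0   4   0 ]
  [ 0  0  1  0  -1   1 ]
  [ 0  0  0  1  -1   0 ]
Subtract 9 times ρ2 from ρ1.
  [ 1  0  0  0   2  -3 ]
  [ 0  1  0  0   4   0 ]
  [ 0  0  1  0  -1   1 ]
  [ 0  0  0  1  -1   0 ]
Pivot columns are the columns containing a leading 1.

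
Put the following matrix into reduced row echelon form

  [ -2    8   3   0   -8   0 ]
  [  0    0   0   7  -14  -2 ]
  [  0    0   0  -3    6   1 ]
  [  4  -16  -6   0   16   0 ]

R1 := -1/2·R1
  [ 1   -4  -3/2   0    4   0 ]
  [ 0    0     0   7  -14  -2 ]
  [ 0    0     0  -3    6   1 ]
  [ 4  -16    -6   0   16   0 ]
R4 := R4 − 4·R1
  [ 1  -4  -3/2   0    4   0 ]
  [ 0   0     0   7  -14  -2 ]
  [ 0   0     0  -3    6   1 ]
  [ 0   0     0   0    0   0 ]
R2 := 1/7·R2
  [ 1  -4  -3/2   0   4     0 ]
  [ 0   0     0   1  -2  -2/7 ]
  [ 0   0     0  -3   6     1 ]
  [ 0   0     0   0   0     0 ]
R3 := R3 + 3·R2
  [ 1  -4  -3/2  0   4     0 ]
  [ 0   0     0  1  -2  -2/7 ]
  [ 0   0     0  0   0   1/7 ]
  [ 0   0     0  0   0     0 ]
R3 := 7·R3
  [ 1  -4  -3/2  0   4     0 ]
  [ 0   0     0  1  -2  -2/7 ]
  [ 0   0     0  0   0     1 ]
  [ 0   0     0  0   0     0 ]
R2 := R2 + 2/7·R3
  [ 1  -4  -3/2  0   4  0 ]
  [ 0   0     0  1  -2  0 ]
  [ 0   0     0  0   0  1 ]
  [ 0   0     0  0   0  0 ]

[[1, -4, -3/2, 0, 4, 0], [0, 0, 0, 1, -2, 0], [0, 0, 0, 0, 0, 1], [0, 0, 0, 0, 0, 0]]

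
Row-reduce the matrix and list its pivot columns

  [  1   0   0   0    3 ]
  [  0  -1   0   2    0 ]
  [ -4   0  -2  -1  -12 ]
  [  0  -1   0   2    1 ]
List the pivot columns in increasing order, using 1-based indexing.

Add 4 times R1 to R3.
Multiply R2 by -1.
Add R2 to R4.
Multiply R3 by -1/2.
Subtract 3 times R4 from R1.
Pivot columns are the columns containing a leading 1.

1, 2, 3, 5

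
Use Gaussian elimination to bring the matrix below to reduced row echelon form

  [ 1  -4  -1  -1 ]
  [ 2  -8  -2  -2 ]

[[1, -4, -1, -1], [0, 0, 0, 0]]

R2 := R2 − 2·R1
  [ 1  -4  -1  -1 ]
  [ 0   0   0   0 ]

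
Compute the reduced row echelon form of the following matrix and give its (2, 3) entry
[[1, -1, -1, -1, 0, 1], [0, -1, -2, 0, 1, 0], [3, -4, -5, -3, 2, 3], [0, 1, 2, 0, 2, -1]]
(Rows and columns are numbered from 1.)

ρ3 ← ρ3 − 3·ρ1
  [ 1  -1  -1  -1  0   1 ]
  [ 0  -1  -2   0  1   0 ]
  [ 0  -1  -2   0  2   0 ]
  [ 0   1   2   0  2  -1 ]
ρ2 ← -1·ρ2
  [ 1  -1  -1  -1   0   1 ]
  [ 0   1   2   0  -1   0 ]
  [ 0  -1  -2   0   2   0 ]
  [ 0   1   2   0   2  -1 ]
ρ3 ← ρ3 + ρ2
  [ 1  -1  -1  -1   0   1 ]
  [ 0   1   2   0  -1   0 ]
  [ 0   0   0   0   1   0 ]
  [ 0   1   2   0   2  -1 ]
ρ4 ← ρ4 − ρ2
  [ 1  -1  -1  -1   0   1 ]
  [ 0   1   2   0  -1   0 ]
  [ 0   0   0   0   1   0 ]
  [ 0   0   0   0   3  -1 ]
ρ4 ← ρ4 − 3·ρ3
  [ 1  -1  -1  -1   0   1 ]
  [ 0   1   2   0  -1   0 ]
  [ 0   0   0   0   1   0 ]
  [ 0   0   0   0   0  -1 ]
ρ4 ← -1·ρ4
  [ 1  -1  -1  -1   0  1 ]
  [ 0   1   2   0  -1  0 ]
  [ 0   0   0   0   1  0 ]
  [ 0   0   0   0   0  1 ]
ρ1 ← ρ1 − ρ4
  [ 1  -1  -1  -1   0  0 ]
  [ 0   1   2   0  -1  0 ]
  [ 0   0   0   0   1  0 ]
  [ 0   0   0   0   0  1 ]
ρ2 ← ρ2 + ρ3
  [ 1  -1  -1  -1  0  0 ]
  [ 0   1   2   0  0  0 ]
  [ 0   0   0   0  1  0 ]
  [ 0   0   0   0  0  1 ]
ρ1 ← ρ1 + ρ2
  [ 1  0  1  -1  0  0 ]
  [ 0  1  2   0  0  0 ]
  [ 0  0  0   0  1  0 ]
  [ 0  0  0   0  0  1 ]

2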